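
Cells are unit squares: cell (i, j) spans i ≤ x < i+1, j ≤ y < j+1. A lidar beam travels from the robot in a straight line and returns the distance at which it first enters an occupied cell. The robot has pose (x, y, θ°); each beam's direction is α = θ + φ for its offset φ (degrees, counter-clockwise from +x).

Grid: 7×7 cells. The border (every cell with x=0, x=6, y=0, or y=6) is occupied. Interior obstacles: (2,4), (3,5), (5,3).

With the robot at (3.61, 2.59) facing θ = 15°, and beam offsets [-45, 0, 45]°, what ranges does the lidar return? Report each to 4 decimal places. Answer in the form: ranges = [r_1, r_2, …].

beam 1: φ=-45°, α=330°
  cosα=0.8660 sinα=-0.5000 | (3,2) | tMaxX 0.4503 tMaxY 1.1800 | tΔX 1.1547 tΔY 2.0000
    t=0.4503 [x] (4,2)
    t=1.1800 [y] (4,1)
    t=1.6050 [x] (5,1)
    t=2.7597 [x] (6,1) — stop
  → r_1 = 2.7597
beam 2: φ=0°, α=15°
  cosα=0.9659 sinα=0.2588 | (3,2) | tMaxX 0.4038 tMaxY 1.5841 | tΔX 1.0353 tΔY 3.8637
    t=0.4038 [x] (4,2)
    t=1.4390 [x] (5,2)
    t=1.5841 [y] (5,3) — stop
  → r_2 = 1.5841
beam 3: φ=45°, α=60°
  cosα=0.5000 sinα=0.8660 | (3,2) | tMaxX 0.7800 tMaxY 0.4734 | tΔX 2.0000 tΔY 1.1547
    t=0.4734 [y] (3,3)
    t=0.7800 [x] (4,3)
    t=1.6281 [y] (4,4)
    t=2.7800 [x] (5,4)
    t=2.7828 [y] (5,5)
    t=3.9375 [y] (5,6) — stop
  → r_3 = 3.9375

ranges = [2.7597, 1.5841, 3.9375]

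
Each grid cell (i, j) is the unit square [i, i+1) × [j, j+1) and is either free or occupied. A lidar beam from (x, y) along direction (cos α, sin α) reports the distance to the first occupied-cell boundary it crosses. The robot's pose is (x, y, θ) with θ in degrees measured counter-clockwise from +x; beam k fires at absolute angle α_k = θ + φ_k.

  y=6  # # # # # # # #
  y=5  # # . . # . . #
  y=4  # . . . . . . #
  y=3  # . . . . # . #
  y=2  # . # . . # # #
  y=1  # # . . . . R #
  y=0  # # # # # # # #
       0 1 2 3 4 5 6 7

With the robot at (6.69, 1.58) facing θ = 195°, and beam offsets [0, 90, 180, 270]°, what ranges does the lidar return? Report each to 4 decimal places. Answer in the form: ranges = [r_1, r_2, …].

ranges = [2.2409, 0.6005, 0.3209, 0.4348]

beam 1: φ=0°, α=195°
  direction (-0.9659, -0.2588); cell (6,1); t to first gridline: x 0.7143, y 2.2409 (then +1.0353 / +3.8637)
    (5,1) via x @ 0.7143
    (4,1) via x @ 1.7496
    (4,0) via y @ 2.2409  # hit
  → r_1 = 2.2409
beam 2: φ=90°, α=285°
  direction (0.2588, -0.9659); cell (6,1); t to first gridline: x 1.1977, y 0.6005 (then +3.8637 / +1.0353)
    (6,0) via y @ 0.6005  # hit
  → r_2 = 0.6005
beam 3: φ=180°, α=15°
  direction (0.9659, 0.2588); cell (6,1); t to first gridline: x 0.3209, y 1.6228 (then +1.0353 / +3.8637)
    (7,1) via x @ 0.3209  # hit
  → r_3 = 0.3209
beam 4: φ=270°, α=105°
  direction (-0.2588, 0.9659); cell (6,1); t to first gridline: x 2.6660, y 0.4348 (then +3.8637 / +1.0353)
    (6,2) via y @ 0.4348  # hit
  → r_4 = 0.4348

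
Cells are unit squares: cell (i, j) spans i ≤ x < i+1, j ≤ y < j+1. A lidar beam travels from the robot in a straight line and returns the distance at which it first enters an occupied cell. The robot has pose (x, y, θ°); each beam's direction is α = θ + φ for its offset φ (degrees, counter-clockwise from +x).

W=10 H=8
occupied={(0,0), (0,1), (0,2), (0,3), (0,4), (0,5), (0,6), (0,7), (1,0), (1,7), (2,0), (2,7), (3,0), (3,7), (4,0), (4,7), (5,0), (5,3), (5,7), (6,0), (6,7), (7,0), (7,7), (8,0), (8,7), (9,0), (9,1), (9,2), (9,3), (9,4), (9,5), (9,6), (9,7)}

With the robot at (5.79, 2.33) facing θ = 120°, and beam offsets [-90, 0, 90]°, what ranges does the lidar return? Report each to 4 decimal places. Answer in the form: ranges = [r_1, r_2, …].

ranges = [3.7066, 0.7736, 2.6600]

beam 1: φ=-90°, α=30°
  cosα=0.8660 sinα=0.5000 | (5,2) | tMaxX 0.2425 tMaxY 1.3400 | tΔX 1.1547 tΔY 2.0000
    t=0.2425 [x] (6,2)
    t=1.3400 [y] (6,3)
    t=1.3972 [x] (7,3)
    t=2.5519 [x] (8,3)
    t=3.3400 [y] (8,4)
    t=3.7066 [x] (9,4) — stop
  → r_1 = 3.7066
beam 2: φ=0°, α=120°
  cosα=-0.5000 sinα=0.8660 | (5,2) | tMaxX 1.5800 tMaxY 0.7736 | tΔX 2.0000 tΔY 1.1547
    t=0.7736 [y] (5,3) — stop
  → r_2 = 0.7736
beam 3: φ=90°, α=210°
  cosα=-0.8660 sinα=-0.5000 | (5,2) | tMaxX 0.9122 tMaxY 0.6600 | tΔX 1.1547 tΔY 2.0000
    t=0.6600 [y] (5,1)
    t=0.9122 [x] (4,1)
    t=2.0669 [x] (3,1)
    t=2.6600 [y] (3,0) — stop
  → r_3 = 2.6600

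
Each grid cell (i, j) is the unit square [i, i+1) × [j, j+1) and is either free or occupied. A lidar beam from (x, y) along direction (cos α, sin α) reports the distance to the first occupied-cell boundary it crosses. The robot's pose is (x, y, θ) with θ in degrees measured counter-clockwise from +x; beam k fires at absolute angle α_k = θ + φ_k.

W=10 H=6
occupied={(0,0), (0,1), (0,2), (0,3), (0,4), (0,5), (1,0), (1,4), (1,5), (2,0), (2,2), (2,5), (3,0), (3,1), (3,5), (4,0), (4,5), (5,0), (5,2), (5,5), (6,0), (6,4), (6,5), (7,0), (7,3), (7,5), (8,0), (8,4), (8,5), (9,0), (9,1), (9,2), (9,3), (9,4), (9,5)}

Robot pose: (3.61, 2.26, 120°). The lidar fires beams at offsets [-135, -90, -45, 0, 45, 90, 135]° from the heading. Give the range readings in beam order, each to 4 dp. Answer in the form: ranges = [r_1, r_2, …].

ranges = [4.8683, 3.4800, 2.8367, 3.1639, 0.6315, 0.5200, 0.2692]

beam 1: φ=-135°, α=345°
  dir = (cos 345°, sin 345°) = (0.9659, -0.2588); from cell (3,2)
  next x-line at t=0.4038, next y-line at t=1.0046; Δt_x=1.0353, Δt_y=3.8637
    x: enter (4,2) at t=0.4038
    y: enter (4,1) at t=1.0046
    x: enter (5,1) at t=1.4390
    x: enter (6,1) at t=2.4743
    x: enter (7,1) at t=3.5096
    x: enter (8,1) at t=4.5449
    y: enter (8,0) at t=4.8683 ← occupied
  → r_1 = 4.8683
beam 2: φ=-90°, α=30°
  dir = (cos 30°, sin 30°) = (0.8660, 0.5000); from cell (3,2)
  next x-line at t=0.4503, next y-line at t=1.4800; Δt_x=1.1547, Δt_y=2.0000
    x: enter (4,2) at t=0.4503
    y: enter (4,3) at t=1.4800
    x: enter (5,3) at t=1.6050
    x: enter (6,3) at t=2.7597
    y: enter (6,4) at t=3.4800 ← occupied
  → r_2 = 3.4800
beam 3: φ=-45°, α=75°
  dir = (cos 75°, sin 75°) = (0.2588, 0.9659); from cell (3,2)
  next x-line at t=1.5068, next y-line at t=0.7661; Δt_x=3.8637, Δt_y=1.0353
    y: enter (3,3) at t=0.7661
    x: enter (4,3) at t=1.5068
    y: enter (4,4) at t=1.8014
    y: enter (4,5) at t=2.8367 ← occupied
  → r_3 = 2.8367
beam 4: φ=0°, α=120°
  dir = (cos 120°, sin 120°) = (-0.5000, 0.8660); from cell (3,2)
  next x-line at t=1.2200, next y-line at t=0.8545; Δt_x=2.0000, Δt_y=1.1547
    y: enter (3,3) at t=0.8545
    x: enter (2,3) at t=1.2200
    y: enter (2,4) at t=2.0092
    y: enter (2,5) at t=3.1639 ← occupied
  → r_4 = 3.1639
beam 5: φ=45°, α=165°
  dir = (cos 165°, sin 165°) = (-0.9659, 0.2588); from cell (3,2)
  next x-line at t=0.6315, next y-line at t=2.8591; Δt_x=1.0353, Δt_y=3.8637
    x: enter (2,2) at t=0.6315 ← occupied
  → r_5 = 0.6315
beam 6: φ=90°, α=210°
  dir = (cos 210°, sin 210°) = (-0.8660, -0.5000); from cell (3,2)
  next x-line at t=0.7044, next y-line at t=0.5200; Δt_x=1.1547, Δt_y=2.0000
    y: enter (3,1) at t=0.5200 ← occupied
  → r_6 = 0.5200
beam 7: φ=135°, α=255°
  dir = (cos 255°, sin 255°) = (-0.2588, -0.9659); from cell (3,2)
  next x-line at t=2.3569, next y-line at t=0.2692; Δt_x=3.8637, Δt_y=1.0353
    y: enter (3,1) at t=0.2692 ← occupied
  → r_7 = 0.2692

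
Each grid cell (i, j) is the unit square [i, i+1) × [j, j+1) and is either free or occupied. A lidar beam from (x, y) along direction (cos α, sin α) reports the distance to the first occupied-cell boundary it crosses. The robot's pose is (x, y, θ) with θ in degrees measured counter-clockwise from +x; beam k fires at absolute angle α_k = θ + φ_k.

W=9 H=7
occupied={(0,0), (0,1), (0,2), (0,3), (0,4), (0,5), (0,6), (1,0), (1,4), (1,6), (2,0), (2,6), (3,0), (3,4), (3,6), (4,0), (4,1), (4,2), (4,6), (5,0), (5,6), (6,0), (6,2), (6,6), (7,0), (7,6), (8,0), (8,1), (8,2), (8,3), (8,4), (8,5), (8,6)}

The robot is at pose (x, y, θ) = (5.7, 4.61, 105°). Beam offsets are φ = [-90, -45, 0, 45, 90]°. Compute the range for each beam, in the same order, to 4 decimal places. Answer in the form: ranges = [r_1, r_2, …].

ranges = [2.3811, 1.6050, 1.4390, 2.7800, 1.7600]

beam 1: φ=-90°, α=15°
  cosα=0.9659 sinα=0.2588 | (5,4) | tMaxX 0.3106 tMaxY 1.5068 | tΔX 1.0353 tΔY 3.8637
    t=0.3106 [x] (6,4)
    t=1.3459 [x] (7,4)
    t=1.5068 [y] (7,5)
    t=2.3811 [x] (8,5) — stop
  → r_1 = 2.3811
beam 2: φ=-45°, α=60°
  cosα=0.5000 sinα=0.8660 | (5,4) | tMaxX 0.6000 tMaxY 0.4503 | tΔX 2.0000 tΔY 1.1547
    t=0.4503 [y] (5,5)
    t=0.6000 [x] (6,5)
    t=1.6050 [y] (6,6) — stop
  → r_2 = 1.6050
beam 3: φ=0°, α=105°
  cosα=-0.2588 sinα=0.9659 | (5,4) | tMaxX 2.7046 tMaxY 0.4038 | tΔX 3.8637 tΔY 1.0353
    t=0.4038 [y] (5,5)
    t=1.4390 [y] (5,6) — stop
  → r_3 = 1.4390
beam 4: φ=45°, α=150°
  cosα=-0.8660 sinα=0.5000 | (5,4) | tMaxX 0.8083 tMaxY 0.7800 | tΔX 1.1547 tΔY 2.0000
    t=0.7800 [y] (5,5)
    t=0.8083 [x] (4,5)
    t=1.9630 [x] (3,5)
    t=2.7800 [y] (3,6) — stop
  → r_4 = 2.7800
beam 5: φ=90°, α=195°
  cosα=-0.9659 sinα=-0.2588 | (5,4) | tMaxX 0.7247 tMaxY 2.3569 | tΔX 1.0353 tΔY 3.8637
    t=0.7247 [x] (4,4)
    t=1.7600 [x] (3,4) — stop
  → r_5 = 1.7600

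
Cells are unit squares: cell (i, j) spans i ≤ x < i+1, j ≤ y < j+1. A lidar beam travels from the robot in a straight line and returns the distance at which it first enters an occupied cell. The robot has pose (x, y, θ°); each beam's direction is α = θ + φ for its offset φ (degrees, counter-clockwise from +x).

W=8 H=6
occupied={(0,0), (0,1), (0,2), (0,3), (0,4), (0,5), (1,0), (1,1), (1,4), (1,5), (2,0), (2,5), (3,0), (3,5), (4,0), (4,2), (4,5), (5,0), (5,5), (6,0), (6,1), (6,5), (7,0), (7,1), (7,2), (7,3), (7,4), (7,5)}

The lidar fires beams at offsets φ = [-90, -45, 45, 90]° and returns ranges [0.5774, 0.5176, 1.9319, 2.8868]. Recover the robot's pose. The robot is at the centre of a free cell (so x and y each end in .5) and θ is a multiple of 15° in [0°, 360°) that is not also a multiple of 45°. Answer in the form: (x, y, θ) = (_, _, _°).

Enumerate (i+0.5, j+0.5, θ) over the 20 free cells and 16 admissible headings. For each, cast all 4 beams and compare to the given ranges.
  (6.5, 2.5, 255°): beam 1 = 1.5529 ≠ 0.5774 ✗
  (5.5, 1.5, 285°): beam 1 = 1.9319 ≠ 0.5774 ✗
  (5.5, 2.5, 240°): beam 3 = 1.5529 ≠ 1.9319 ✗
  (1.5, 3.5, 195°): beam 1 = 0.5176 ≠ 0.5774 ✗
  …
  (6.5, 2.5, 30°): r_1=0.5774, r_2=0.5176, r_3=1.9319, r_4=2.8868 — all match ✓
No second candidate reproduces the full scan.

(x, y, θ) = (6.5, 2.5, 30°)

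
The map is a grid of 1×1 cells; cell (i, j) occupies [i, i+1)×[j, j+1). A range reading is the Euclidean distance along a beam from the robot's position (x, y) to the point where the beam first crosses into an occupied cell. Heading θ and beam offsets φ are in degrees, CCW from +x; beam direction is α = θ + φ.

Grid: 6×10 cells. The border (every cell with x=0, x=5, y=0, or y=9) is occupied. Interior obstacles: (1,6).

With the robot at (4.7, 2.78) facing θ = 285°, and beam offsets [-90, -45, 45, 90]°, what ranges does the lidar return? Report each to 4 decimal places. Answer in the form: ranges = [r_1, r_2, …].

beam 1: φ=-90°, α=195°
  cosα=-0.9659 sinα=-0.2588 | (4,2) | tMaxX 0.7247 tMaxY 3.0137 | tΔX 1.0353 tΔY 3.8637
    t=0.7247 [x] (3,2)
    t=1.7600 [x] (2,2)
    t=2.7952 [x] (1,2)
    t=3.0137 [y] (1,1)
    t=3.8305 [x] (0,1) — stop
  → r_1 = 3.8305
beam 2: φ=-45°, α=240°
  cosα=-0.5000 sinα=-0.8660 | (4,2) | tMaxX 1.4000 tMaxY 0.9007 | tΔX 2.0000 tΔY 1.1547
    t=0.9007 [y] (4,1)
    t=1.4000 [x] (3,1)
    t=2.0554 [y] (3,0) — stop
  → r_2 = 2.0554
beam 3: φ=45°, α=330°
  cosα=0.8660 sinα=-0.5000 | (4,2) | tMaxX 0.3464 tMaxY 1.5600 | tΔX 1.1547 tΔY 2.0000
    t=0.3464 [x] (5,2) — stop
  → r_3 = 0.3464
beam 4: φ=90°, α=15°
  cosα=0.9659 sinα=0.2588 | (4,2) | tMaxX 0.3106 tMaxY 0.8500 | tΔX 1.0353 tΔY 3.8637
    t=0.3106 [x] (5,2) — stop
  → r_4 = 0.3106

ranges = [3.8305, 2.0554, 0.3464, 0.3106]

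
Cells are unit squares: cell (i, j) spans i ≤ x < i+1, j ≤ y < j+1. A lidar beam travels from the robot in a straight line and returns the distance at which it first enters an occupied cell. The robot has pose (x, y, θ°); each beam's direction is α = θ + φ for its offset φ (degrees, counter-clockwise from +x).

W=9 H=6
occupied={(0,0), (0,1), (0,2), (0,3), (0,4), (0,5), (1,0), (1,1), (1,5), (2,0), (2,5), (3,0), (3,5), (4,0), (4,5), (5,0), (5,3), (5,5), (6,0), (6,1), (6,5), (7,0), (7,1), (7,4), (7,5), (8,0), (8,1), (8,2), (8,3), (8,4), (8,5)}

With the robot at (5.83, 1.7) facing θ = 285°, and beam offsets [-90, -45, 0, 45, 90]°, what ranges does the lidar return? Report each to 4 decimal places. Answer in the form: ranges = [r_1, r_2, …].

beam 1: φ=-90°, α=195°
  direction (-0.9659, -0.2588); cell (5,1); t to first gridline: x 0.8593, y 2.7046 (then +1.0353 / +3.8637)
    (4,1) via x @ 0.8593
    (3,1) via x @ 1.8946
    (3,0) via y @ 2.7046  # hit
  → r_1 = 2.7046
beam 2: φ=-45°, α=240°
  direction (-0.5000, -0.8660); cell (5,1); t to first gridline: x 1.6600, y 0.8083 (then +2.0000 / +1.1547)
    (5,0) via y @ 0.8083  # hit
  → r_2 = 0.8083
beam 3: φ=0°, α=285°
  direction (0.2588, -0.9659); cell (5,1); t to first gridline: x 0.6568, y 0.7247 (then +3.8637 / +1.0353)
    (6,1) via x @ 0.6568  # hit
  → r_3 = 0.6568
beam 4: φ=45°, α=330°
  direction (0.8660, -0.5000); cell (5,1); t to first gridline: x 0.1963, y 1.4000 (then +1.1547 / +2.0000)
    (6,1) via x @ 0.1963  # hit
  → r_4 = 0.1963
beam 5: φ=90°, α=15°
  direction (0.9659, 0.2588); cell (5,1); t to first gridline: x 0.1760, y 1.1591 (then +1.0353 / +3.8637)
    (6,1) via x @ 0.1760  # hit
  → r_5 = 0.1760

ranges = [2.7046, 0.8083, 0.6568, 0.1963, 0.1760]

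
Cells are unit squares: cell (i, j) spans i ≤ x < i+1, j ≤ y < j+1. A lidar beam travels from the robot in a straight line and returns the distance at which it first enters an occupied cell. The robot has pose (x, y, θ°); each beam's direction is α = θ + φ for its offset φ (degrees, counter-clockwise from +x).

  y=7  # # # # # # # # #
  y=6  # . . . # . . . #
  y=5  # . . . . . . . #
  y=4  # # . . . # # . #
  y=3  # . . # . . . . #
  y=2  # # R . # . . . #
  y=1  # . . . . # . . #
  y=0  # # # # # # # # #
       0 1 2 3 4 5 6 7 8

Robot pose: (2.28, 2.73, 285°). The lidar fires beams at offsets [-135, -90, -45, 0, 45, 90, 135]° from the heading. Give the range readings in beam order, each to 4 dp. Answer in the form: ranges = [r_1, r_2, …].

ranges = [0.3233, 0.2899, 0.5600, 1.7910, 3.1408, 1.0432, 1.4400]

beam 1: φ=-135°, α=150°
  cosα=-0.8660 sinα=0.5000 | (2,2) | tMaxX 0.3233 tMaxY 0.5400 | tΔX 1.1547 tΔY 2.0000
    t=0.3233 [x] (1,2) — stop
  → r_1 = 0.3233
beam 2: φ=-90°, α=195°
  cosα=-0.9659 sinα=-0.2588 | (2,2) | tMaxX 0.2899 tMaxY 2.8205 | tΔX 1.0353 tΔY 3.8637
    t=0.2899 [x] (1,2) — stop
  → r_2 = 0.2899
beam 3: φ=-45°, α=240°
  cosα=-0.5000 sinα=-0.8660 | (2,2) | tMaxX 0.5600 tMaxY 0.8429 | tΔX 2.0000 tΔY 1.1547
    t=0.5600 [x] (1,2) — stop
  → r_3 = 0.5600
beam 4: φ=0°, α=285°
  cosα=0.2588 sinα=-0.9659 | (2,2) | tMaxX 2.7819 tMaxY 0.7558 | tΔX 3.8637 tΔY 1.0353
    t=0.7558 [y] (2,1)
    t=1.7910 [y] (2,0) — stop
  → r_4 = 1.7910
beam 5: φ=45°, α=330°
  cosα=0.8660 sinα=-0.5000 | (2,2) | tMaxX 0.8314 tMaxY 1.4600 | tΔX 1.1547 tΔY 2.0000
    t=0.8314 [x] (3,2)
    t=1.4600 [y] (3,1)
    t=1.9861 [x] (4,1)
    t=3.1408 [x] (5,1) — stop
  → r_5 = 3.1408
beam 6: φ=90°, α=15°
  cosα=0.9659 sinα=0.2588 | (2,2) | tMaxX 0.7454 tMaxY 1.0432 | tΔX 1.0353 tΔY 3.8637
    t=0.7454 [x] (3,2)
    t=1.0432 [y] (3,3) — stop
  → r_6 = 1.0432
beam 7: φ=135°, α=60°
  cosα=0.5000 sinα=0.8660 | (2,2) | tMaxX 1.4400 tMaxY 0.3118 | tΔX 2.0000 tΔY 1.1547
    t=0.3118 [y] (2,3)
    t=1.4400 [x] (3,3) — stop
  → r_7 = 1.4400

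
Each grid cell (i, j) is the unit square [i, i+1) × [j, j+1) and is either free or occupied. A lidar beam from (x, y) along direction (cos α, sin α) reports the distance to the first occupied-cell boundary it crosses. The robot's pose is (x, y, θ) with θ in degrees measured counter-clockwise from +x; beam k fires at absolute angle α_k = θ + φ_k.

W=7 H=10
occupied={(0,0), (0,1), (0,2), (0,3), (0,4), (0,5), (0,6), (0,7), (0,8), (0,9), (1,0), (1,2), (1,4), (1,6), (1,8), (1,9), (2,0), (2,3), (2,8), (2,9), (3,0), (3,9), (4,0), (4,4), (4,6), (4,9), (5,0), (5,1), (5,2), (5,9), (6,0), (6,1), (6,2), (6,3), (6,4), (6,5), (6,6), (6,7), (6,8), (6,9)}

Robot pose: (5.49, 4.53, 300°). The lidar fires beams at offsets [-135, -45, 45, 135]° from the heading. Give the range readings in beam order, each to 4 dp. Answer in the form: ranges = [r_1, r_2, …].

ranges = [0.5073, 1.5840, 0.5280, 1.9705]

beam 1: φ=-135°, α=165°
  dir = (cos 165°, sin 165°) = (-0.9659, 0.2588); from cell (5,4)
  next x-line at t=0.5073, next y-line at t=1.8159; Δt_x=1.0353, Δt_y=3.8637
    x: enter (4,4) at t=0.5073 ← occupied
  → r_1 = 0.5073
beam 2: φ=-45°, α=255°
  dir = (cos 255°, sin 255°) = (-0.2588, -0.9659); from cell (5,4)
  next x-line at t=1.8932, next y-line at t=0.5487; Δt_x=3.8637, Δt_y=1.0353
    y: enter (5,3) at t=0.5487
    y: enter (5,2) at t=1.5840 ← occupied
  → r_2 = 1.5840
beam 3: φ=45°, α=345°
  dir = (cos 345°, sin 345°) = (0.9659, -0.2588); from cell (5,4)
  next x-line at t=0.5280, next y-line at t=2.0478; Δt_x=1.0353, Δt_y=3.8637
    x: enter (6,4) at t=0.5280 ← occupied
  → r_3 = 0.5280
beam 4: φ=135°, α=75°
  dir = (cos 75°, sin 75°) = (0.2588, 0.9659); from cell (5,4)
  next x-line at t=1.9705, next y-line at t=0.4866; Δt_x=3.8637, Δt_y=1.0353
    y: enter (5,5) at t=0.4866
    y: enter (5,6) at t=1.5219
    x: enter (6,6) at t=1.9705 ← occupied
  → r_4 = 1.9705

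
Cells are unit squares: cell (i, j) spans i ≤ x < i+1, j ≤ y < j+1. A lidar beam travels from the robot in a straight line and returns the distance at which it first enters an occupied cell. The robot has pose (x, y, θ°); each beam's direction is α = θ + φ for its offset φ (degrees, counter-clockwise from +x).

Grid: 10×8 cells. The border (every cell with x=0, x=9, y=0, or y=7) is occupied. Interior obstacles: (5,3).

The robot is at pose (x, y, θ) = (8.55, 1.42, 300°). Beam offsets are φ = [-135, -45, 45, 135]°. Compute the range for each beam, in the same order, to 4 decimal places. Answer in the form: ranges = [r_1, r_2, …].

ranges = [7.8163, 0.4348, 0.4659, 1.7387]

beam 1: φ=-135°, α=165°
  cosα=-0.9659 sinα=0.2588 | (8,1) | tMaxX 0.5694 tMaxY 2.2409 | tΔX 1.0353 tΔY 3.8637
    t=0.5694 [x] (7,1)
    t=1.6047 [x] (6,1)
    t=2.2409 [y] (6,2)
    t=2.6400 [x] (5,2)
    t=3.6752 [x] (4,2)
    t=4.7105 [x] (3,2)
    t=5.7458 [x] (2,2)
    t=6.1047 [y] (2,3)
    t=6.7811 [x] (1,3)
    t=7.8163 [x] (0,3) — stop
  → r_1 = 7.8163
beam 2: φ=-45°, α=255°
  cosα=-0.2588 sinα=-0.9659 | (8,1) | tMaxX 2.1250 tMaxY 0.4348 | tΔX 3.8637 tΔY 1.0353
    t=0.4348 [y] (8,0) — stop
  → r_2 = 0.4348
beam 3: φ=45°, α=345°
  cosα=0.9659 sinα=-0.2588 | (8,1) | tMaxX 0.4659 tMaxY 1.6228 | tΔX 1.0353 tΔY 3.8637
    t=0.4659 [x] (9,1) — stop
  → r_3 = 0.4659
beam 4: φ=135°, α=75°
  cosα=0.2588 sinα=0.9659 | (8,1) | tMaxX 1.7387 tMaxY 0.6005 | tΔX 3.8637 tΔY 1.0353
    t=0.6005 [y] (8,2)
    t=1.6357 [y] (8,3)
    t=1.7387 [x] (9,3) — stop
  → r_4 = 1.7387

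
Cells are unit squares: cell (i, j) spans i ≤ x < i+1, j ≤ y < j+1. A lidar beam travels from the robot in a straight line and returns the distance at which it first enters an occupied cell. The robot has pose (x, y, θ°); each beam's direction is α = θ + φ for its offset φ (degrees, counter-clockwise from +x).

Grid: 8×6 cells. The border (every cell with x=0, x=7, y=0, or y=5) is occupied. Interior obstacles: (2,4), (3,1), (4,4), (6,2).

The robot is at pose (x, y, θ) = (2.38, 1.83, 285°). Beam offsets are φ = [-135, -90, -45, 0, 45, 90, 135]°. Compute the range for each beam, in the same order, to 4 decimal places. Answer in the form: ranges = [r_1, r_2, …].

beam 1: φ=-135°, α=150°
  cosα=-0.8660 sinα=0.5000 | (2,1) | tMaxX 0.4388 tMaxY 0.3400 | tΔX 1.1547 tΔY 2.0000
    t=0.3400 [y] (2,2)
    t=0.4388 [x] (1,2)
    t=1.5935 [x] (0,2) — stop
  → r_1 = 1.5935
beam 2: φ=-90°, α=195°
  cosα=-0.9659 sinα=-0.2588 | (2,1) | tMaxX 0.3934 tMaxY 3.2069 | tΔX 1.0353 tΔY 3.8637
    t=0.3934 [x] (1,1)
    t=1.4287 [x] (0,1) — stop
  → r_2 = 1.4287
beam 3: φ=-45°, α=240°
  cosα=-0.5000 sinα=-0.8660 | (2,1) | tMaxX 0.7600 tMaxY 0.9584 | tΔX 2.0000 tΔY 1.1547
    t=0.7600 [x] (1,1)
    t=0.9584 [y] (1,0) — stop
  → r_3 = 0.9584
beam 4: φ=0°, α=285°
  cosα=0.2588 sinα=-0.9659 | (2,1) | tMaxX 2.3955 tMaxY 0.8593 | tΔX 3.8637 tΔY 1.0353
    t=0.8593 [y] (2,0) — stop
  → r_4 = 0.8593
beam 5: φ=45°, α=330°
  cosα=0.8660 sinα=-0.5000 | (2,1) | tMaxX 0.7159 tMaxY 1.6600 | tΔX 1.1547 tΔY 2.0000
    t=0.7159 [x] (3,1) — stop
  → r_5 = 0.7159
beam 6: φ=90°, α=15°
  cosα=0.9659 sinα=0.2588 | (2,1) | tMaxX 0.6419 tMaxY 0.6568 | tΔX 1.0353 tΔY 3.8637
    t=0.6419 [x] (3,1) — stop
  → r_6 = 0.6419
beam 7: φ=135°, α=60°
  cosα=0.5000 sinα=0.8660 | (2,1) | tMaxX 1.2400 tMaxY 0.1963 | tΔX 2.0000 tΔY 1.1547
    t=0.1963 [y] (2,2)
    t=1.2400 [x] (3,2)
    t=1.3510 [y] (3,3)
    t=2.5057 [y] (3,4)
    t=3.2400 [x] (4,4) — stop
  → r_7 = 3.2400

ranges = [1.5935, 1.4287, 0.9584, 0.8593, 0.7159, 0.6419, 3.2400]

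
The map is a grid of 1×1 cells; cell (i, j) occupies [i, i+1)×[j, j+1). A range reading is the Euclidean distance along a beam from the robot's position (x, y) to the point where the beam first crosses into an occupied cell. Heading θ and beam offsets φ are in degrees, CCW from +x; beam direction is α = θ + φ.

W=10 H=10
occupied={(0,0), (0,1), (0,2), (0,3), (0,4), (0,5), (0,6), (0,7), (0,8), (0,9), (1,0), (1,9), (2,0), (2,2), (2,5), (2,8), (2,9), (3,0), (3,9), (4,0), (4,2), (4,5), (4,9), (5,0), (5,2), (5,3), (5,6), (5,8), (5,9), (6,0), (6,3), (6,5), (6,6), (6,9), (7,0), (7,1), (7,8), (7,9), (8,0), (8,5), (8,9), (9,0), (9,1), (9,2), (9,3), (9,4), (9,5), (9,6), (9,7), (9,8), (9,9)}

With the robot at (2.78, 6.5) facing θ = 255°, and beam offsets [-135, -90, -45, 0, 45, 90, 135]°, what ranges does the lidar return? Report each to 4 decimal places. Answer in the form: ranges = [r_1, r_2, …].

beam 1: φ=-135°, α=120°
  direction (-0.5000, 0.8660); cell (2,6); t to first gridline: x 1.5600, y 0.5774 (then +2.0000 / +1.1547)
    (2,7) via y @ 0.5774
    (1,7) via x @ 1.5600
    (1,8) via y @ 1.7321
    (1,9) via y @ 2.8868  # hit
  → r_1 = 2.8868
beam 2: φ=-90°, α=165°
  direction (-0.9659, 0.2588); cell (2,6); t to first gridline: x 0.8075, y 1.9319 (then +1.0353 / +3.8637)
    (1,6) via x @ 0.8075
    (0,6) via x @ 1.8428  # hit
  → r_2 = 1.8428
beam 3: φ=-45°, α=210°
  direction (-0.8660, -0.5000); cell (2,6); t to first gridline: x 0.9007, y 1.0000 (then +1.1547 / +2.0000)
    (1,6) via x @ 0.9007
    (1,5) via y @ 1.0000
    (0,5) via x @ 2.0554  # hit
  → r_3 = 2.0554
beam 4: φ=0°, α=255°
  direction (-0.2588, -0.9659); cell (2,6); t to first gridline: x 3.0137, y 0.5176 (then +3.8637 / +1.0353)
    (2,5) via y @ 0.5176  # hit
  → r_4 = 0.5176
beam 5: φ=45°, α=300°
  direction (0.5000, -0.8660); cell (2,6); t to first gridline: x 0.4400, y 0.5774 (then +2.0000 / +1.1547)
    (3,6) via x @ 0.4400
    (3,5) via y @ 0.5774
    (3,4) via y @ 1.7321
    (4,4) via x @ 2.4400
    (4,3) via y @ 2.8868
    (4,2) via y @ 4.0415  # hit
  → r_5 = 4.0415
beam 6: φ=90°, α=345°
  direction (0.9659, -0.2588); cell (2,6); t to first gridline: x 0.2278, y 1.9319 (then +1.0353 / +3.8637)
    (3,6) via x @ 0.2278
    (4,6) via x @ 1.2630
    (4,5) via y @ 1.9319  # hit
  → r_6 = 1.9319
beam 7: φ=135°, α=30°
  direction (0.8660, 0.5000); cell (2,6); t to first gridline: x 0.2540, y 1.0000 (then +1.1547 / +2.0000)
    (3,6) via x @ 0.2540
    (3,7) via y @ 1.0000
    (4,7) via x @ 1.4087
    (5,7) via x @ 2.5634
    (5,8) via y @ 3.0000  # hit
  → r_7 = 3.0000

ranges = [2.8868, 1.8428, 2.0554, 0.5176, 4.0415, 1.9319, 3.0000]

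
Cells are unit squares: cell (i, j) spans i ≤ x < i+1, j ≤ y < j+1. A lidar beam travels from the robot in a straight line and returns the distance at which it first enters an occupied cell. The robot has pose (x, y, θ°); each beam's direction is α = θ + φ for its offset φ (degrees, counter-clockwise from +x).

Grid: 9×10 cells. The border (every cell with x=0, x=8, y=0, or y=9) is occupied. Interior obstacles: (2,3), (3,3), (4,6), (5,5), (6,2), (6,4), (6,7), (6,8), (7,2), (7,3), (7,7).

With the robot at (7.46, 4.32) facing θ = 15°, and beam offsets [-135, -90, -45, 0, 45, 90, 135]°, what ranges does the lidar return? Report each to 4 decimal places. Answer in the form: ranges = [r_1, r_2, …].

ranges = [0.3695, 0.3313, 0.6235, 0.5590, 1.0800, 2.7745, 0.5312]

beam 1: φ=-135°, α=240°
  dir = (cos 240°, sin 240°) = (-0.5000, -0.8660); from cell (7,4)
  next x-line at t=0.9200, next y-line at t=0.3695; Δt_x=2.0000, Δt_y=1.1547
    y: enter (7,3) at t=0.3695 ← occupied
  → r_1 = 0.3695
beam 2: φ=-90°, α=285°
  dir = (cos 285°, sin 285°) = (0.2588, -0.9659); from cell (7,4)
  next x-line at t=2.0864, next y-line at t=0.3313; Δt_x=3.8637, Δt_y=1.0353
    y: enter (7,3) at t=0.3313 ← occupied
  → r_2 = 0.3313
beam 3: φ=-45°, α=330°
  dir = (cos 330°, sin 330°) = (0.8660, -0.5000); from cell (7,4)
  next x-line at t=0.6235, next y-line at t=0.6400; Δt_x=1.1547, Δt_y=2.0000
    x: enter (8,4) at t=0.6235 ← occupied
  → r_3 = 0.6235
beam 4: φ=0°, α=15°
  dir = (cos 15°, sin 15°) = (0.9659, 0.2588); from cell (7,4)
  next x-line at t=0.5590, next y-line at t=2.6273; Δt_x=1.0353, Δt_y=3.8637
    x: enter (8,4) at t=0.5590 ← occupied
  → r_4 = 0.5590
beam 5: φ=45°, α=60°
  dir = (cos 60°, sin 60°) = (0.5000, 0.8660); from cell (7,4)
  next x-line at t=1.0800, next y-line at t=0.7852; Δt_x=2.0000, Δt_y=1.1547
    y: enter (7,5) at t=0.7852
    x: enter (8,5) at t=1.0800 ← occupied
  → r_5 = 1.0800
beam 6: φ=90°, α=105°
  dir = (cos 105°, sin 105°) = (-0.2588, 0.9659); from cell (7,4)
  next x-line at t=1.7773, next y-line at t=0.7040; Δt_x=3.8637, Δt_y=1.0353
    y: enter (7,5) at t=0.7040
    y: enter (7,6) at t=1.7393
    x: enter (6,6) at t=1.7773
    y: enter (6,7) at t=2.7745 ← occupied
  → r_6 = 2.7745
beam 7: φ=135°, α=150°
  dir = (cos 150°, sin 150°) = (-0.8660, 0.5000); from cell (7,4)
  next x-line at t=0.5312, next y-line at t=1.3600; Δt_x=1.1547, Δt_y=2.0000
    x: enter (6,4) at t=0.5312 ← occupied
  → r_7 = 0.5312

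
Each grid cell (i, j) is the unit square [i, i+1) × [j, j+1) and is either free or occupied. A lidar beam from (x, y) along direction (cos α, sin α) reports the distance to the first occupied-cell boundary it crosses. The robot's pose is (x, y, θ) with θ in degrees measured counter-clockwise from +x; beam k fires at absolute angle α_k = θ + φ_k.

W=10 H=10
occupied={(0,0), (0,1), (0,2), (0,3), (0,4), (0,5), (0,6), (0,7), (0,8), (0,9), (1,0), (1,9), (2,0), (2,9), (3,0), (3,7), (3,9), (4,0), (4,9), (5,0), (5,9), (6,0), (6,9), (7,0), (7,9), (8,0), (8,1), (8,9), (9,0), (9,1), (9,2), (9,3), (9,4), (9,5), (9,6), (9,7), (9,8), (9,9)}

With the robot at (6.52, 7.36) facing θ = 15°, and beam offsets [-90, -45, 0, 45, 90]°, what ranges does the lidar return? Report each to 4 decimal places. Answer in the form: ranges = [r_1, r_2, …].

beam 1: φ=-90°, α=285°
  cosα=0.2588 sinα=-0.9659 | (6,7) | tMaxX 1.8546 tMaxY 0.3727 | tΔX 3.8637 tΔY 1.0353
    t=0.3727 [y] (6,6)
    t=1.4080 [y] (6,5)
    t=1.8546 [x] (7,5)
    t=2.4433 [y] (7,4)
    t=3.4785 [y] (7,3)
    t=4.5138 [y] (7,2)
    t=5.5491 [y] (7,1)
    t=5.7183 [x] (8,1) — stop
  → r_1 = 5.7183
beam 2: φ=-45°, α=330°
  cosα=0.8660 sinα=-0.5000 | (6,7) | tMaxX 0.5543 tMaxY 0.7200 | tΔX 1.1547 tΔY 2.0000
    t=0.5543 [x] (7,7)
    t=0.7200 [y] (7,6)
    t=1.7090 [x] (8,6)
    t=2.7200 [y] (8,5)
    t=2.8637 [x] (9,5) — stop
  → r_2 = 2.8637
beam 3: φ=0°, α=15°
  cosα=0.9659 sinα=0.2588 | (6,7) | tMaxX 0.4969 tMaxY 2.4728 | tΔX 1.0353 tΔY 3.8637
    t=0.4969 [x] (7,7)
    t=1.5322 [x] (8,7)
    t=2.4728 [y] (8,8)
    t=2.5675 [x] (9,8) — stop
  → r_3 = 2.5675
beam 4: φ=45°, α=60°
  cosα=0.5000 sinα=0.8660 | (6,7) | tMaxX 0.9600 tMaxY 0.7390 | tΔX 2.0000 tΔY 1.1547
    t=0.7390 [y] (6,8)
    t=0.9600 [x] (7,8)
    t=1.8937 [y] (7,9) — stop
  → r_4 = 1.8937
beam 5: φ=90°, α=105°
  cosα=-0.2588 sinα=0.9659 | (6,7) | tMaxX 2.0091 tMaxY 0.6626 | tΔX 3.8637 tΔY 1.0353
    t=0.6626 [y] (6,8)
    t=1.6979 [y] (6,9) — stop
  → r_5 = 1.6979

ranges = [5.7183, 2.8637, 2.5675, 1.8937, 1.6979]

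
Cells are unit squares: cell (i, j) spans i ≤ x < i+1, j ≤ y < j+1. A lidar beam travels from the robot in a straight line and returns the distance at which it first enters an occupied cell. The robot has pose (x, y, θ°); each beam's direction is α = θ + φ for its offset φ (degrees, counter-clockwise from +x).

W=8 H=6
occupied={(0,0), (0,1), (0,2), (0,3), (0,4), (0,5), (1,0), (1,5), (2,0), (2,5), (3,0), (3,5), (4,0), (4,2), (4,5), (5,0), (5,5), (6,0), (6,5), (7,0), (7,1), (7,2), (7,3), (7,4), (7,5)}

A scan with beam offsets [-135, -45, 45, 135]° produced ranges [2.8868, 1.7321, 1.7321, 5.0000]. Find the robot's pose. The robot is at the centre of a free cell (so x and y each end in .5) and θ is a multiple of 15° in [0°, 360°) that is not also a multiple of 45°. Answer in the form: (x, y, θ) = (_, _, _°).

(x, y, θ) = (2.5, 2.5, 255°)

Candidates: 23 free-cell centres × 16 headings = 368 poses. Raycast each; keep the one whose scan matches to 4 dp.
  (1.5, 4.5, 300°): beam 1 = 0.5176 ≠ 2.8868 ✗
  (4.5, 4.5, 165°): beam 1 = 1.0000 ≠ 2.8868 ✗
  (3.5, 1.5, 15°): beam 1 = 0.5774 ≠ 2.8868 ✗
  …
  (2.5, 2.5, 255°): r_1=2.8868, r_2=1.7321, r_3=1.7321, r_4=5.0000 — all match ✓
No second candidate reproduces the full scan.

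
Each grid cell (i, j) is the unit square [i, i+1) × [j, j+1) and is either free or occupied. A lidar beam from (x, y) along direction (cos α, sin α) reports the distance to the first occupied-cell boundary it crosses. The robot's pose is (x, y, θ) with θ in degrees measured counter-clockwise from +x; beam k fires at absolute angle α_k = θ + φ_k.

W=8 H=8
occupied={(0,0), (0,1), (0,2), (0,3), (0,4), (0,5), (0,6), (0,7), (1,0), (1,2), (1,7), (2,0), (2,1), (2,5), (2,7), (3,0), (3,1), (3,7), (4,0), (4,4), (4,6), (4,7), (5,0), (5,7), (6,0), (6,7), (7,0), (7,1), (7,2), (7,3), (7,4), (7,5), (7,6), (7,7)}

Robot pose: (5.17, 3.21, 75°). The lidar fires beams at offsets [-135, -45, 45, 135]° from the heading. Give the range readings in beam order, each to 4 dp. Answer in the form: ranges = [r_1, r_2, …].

ranges = [2.5519, 2.1131, 0.9122, 2.4200]

beam 1: φ=-135°, α=300°
  cosα=0.5000 sinα=-0.8660 | (5,3) | tMaxX 1.6600 tMaxY 0.2425 | tΔX 2.0000 tΔY 1.1547
    t=0.2425 [y] (5,2)
    t=1.3972 [y] (5,1)
    t=1.6600 [x] (6,1)
    t=2.5519 [y] (6,0) — stop
  → r_1 = 2.5519
beam 2: φ=-45°, α=30°
  cosα=0.8660 sinα=0.5000 | (5,3) | tMaxX 0.9584 tMaxY 1.5800 | tΔX 1.1547 tΔY 2.0000
    t=0.9584 [x] (6,3)
    t=1.5800 [y] (6,4)
    t=2.1131 [x] (7,4) — stop
  → r_2 = 2.1131
beam 3: φ=45°, α=120°
  cosα=-0.5000 sinα=0.8660 | (5,3) | tMaxX 0.3400 tMaxY 0.9122 | tΔX 2.0000 tΔY 1.1547
    t=0.3400 [x] (4,3)
    t=0.9122 [y] (4,4) — stop
  → r_3 = 0.9122
beam 4: φ=135°, α=210°
  cosα=-0.8660 sinα=-0.5000 | (5,3) | tMaxX 0.1963 tMaxY 0.4200 | tΔX 1.1547 tΔY 2.0000
    t=0.1963 [x] (4,3)
    t=0.4200 [y] (4,2)
    t=1.3510 [x] (3,2)
    t=2.4200 [y] (3,1) — stop
  → r_4 = 2.4200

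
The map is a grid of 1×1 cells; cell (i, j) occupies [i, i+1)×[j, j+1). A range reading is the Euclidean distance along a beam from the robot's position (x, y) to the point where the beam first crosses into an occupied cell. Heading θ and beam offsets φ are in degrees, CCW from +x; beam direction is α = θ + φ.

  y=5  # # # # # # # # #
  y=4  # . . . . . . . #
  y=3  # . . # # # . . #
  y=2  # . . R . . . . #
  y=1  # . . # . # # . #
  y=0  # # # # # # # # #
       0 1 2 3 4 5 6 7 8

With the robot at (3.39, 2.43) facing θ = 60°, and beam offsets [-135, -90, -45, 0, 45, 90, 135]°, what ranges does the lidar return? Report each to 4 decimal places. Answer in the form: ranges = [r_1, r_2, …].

beam 1: φ=-135°, α=285°
  d=(0.2588,-0.9659)  start (3,2)  tX=2.3569 tY=0.4452  stride 1/|dx|=3.8637 1/|dy|=1.0353
    cross y-line → (3,1), t=0.4452 (wall)
  → r_1 = 0.4452
beam 2: φ=-90°, α=330°
  d=(0.8660,-0.5000)  start (3,2)  tX=0.7044 tY=0.8600  stride 1/|dx|=1.1547 1/|dy|=2.0000
    cross x-line → (4,2), t=0.7044
    cross y-line → (4,1), t=0.8600
    cross x-line → (5,1), t=1.8591 (wall)
  → r_2 = 1.8591
beam 3: φ=-45°, α=15°
  d=(0.9659,0.2588)  start (3,2)  tX=0.6315 tY=2.2023  stride 1/|dx|=1.0353 1/|dy|=3.8637
    cross x-line → (4,2), t=0.6315
    cross x-line → (5,2), t=1.6668
    cross y-line → (5,3), t=2.2023 (wall)
  → r_3 = 2.2023
beam 4: φ=0°, α=60°
  d=(0.5000,0.8660)  start (3,2)  tX=1.2200 tY=0.6582  stride 1/|dx|=2.0000 1/|dy|=1.1547
    cross y-line → (3,3), t=0.6582 (wall)
  → r_4 = 0.6582
beam 5: φ=45°, α=105°
  d=(-0.2588,0.9659)  start (3,2)  tX=1.5068 tY=0.5901  stride 1/|dx|=3.8637 1/|dy|=1.0353
    cross y-line → (3,3), t=0.5901 (wall)
  → r_5 = 0.5901
beam 6: φ=90°, α=150°
  d=(-0.8660,0.5000)  start (3,2)  tX=0.4503 tY=1.1400  stride 1/|dx|=1.1547 1/|dy|=2.0000
    cross x-line → (2,2), t=0.4503
    cross y-line → (2,3), t=1.1400
    cross x-line → (1,3), t=1.6050
    cross x-line → (0,3), t=2.7597 (wall)
  → r_6 = 2.7597
beam 7: φ=135°, α=195°
  d=(-0.9659,-0.2588)  start (3,2)  tX=0.4038 tY=1.6614  stride 1/|dx|=1.0353 1/|dy|=3.8637
    cross x-line → (2,2), t=0.4038
    cross x-line → (1,2), t=1.4390
    cross y-line → (1,1), t=1.6614
    cross x-line → (0,1), t=2.4743 (wall)
  → r_7 = 2.4743

ranges = [0.4452, 1.8591, 2.2023, 0.6582, 0.5901, 2.7597, 2.4743]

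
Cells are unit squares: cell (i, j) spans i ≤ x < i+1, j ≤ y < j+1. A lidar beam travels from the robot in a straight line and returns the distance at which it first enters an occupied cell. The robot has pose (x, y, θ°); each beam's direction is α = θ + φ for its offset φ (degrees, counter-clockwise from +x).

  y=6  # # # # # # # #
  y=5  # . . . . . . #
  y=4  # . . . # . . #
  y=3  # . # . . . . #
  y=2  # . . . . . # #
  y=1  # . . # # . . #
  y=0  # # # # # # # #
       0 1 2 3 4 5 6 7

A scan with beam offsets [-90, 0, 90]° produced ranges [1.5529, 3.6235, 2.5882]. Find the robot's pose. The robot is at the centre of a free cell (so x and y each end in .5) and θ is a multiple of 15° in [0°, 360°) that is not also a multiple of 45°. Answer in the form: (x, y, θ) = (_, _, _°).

(x, y, θ) = (3.5, 3.5, 15°)

Enumerate (i+0.5, j+0.5, θ) over the 25 free cells and 16 admissible headings. For each, cast all 3 beams and compare to the given ranges.
  (5.5, 3.5, 210°): beam 1 = 1.0000 ≠ 1.5529 ✗
  (1.5, 4.5, 210°): beam 1 = 1.0000 ≠ 1.5529 ✗
  (4.5, 2.5, 105°): beam 2 = 1.5529 ≠ 3.6235 ✗
  (1.5, 5.5, 30°): beam 1 = 1.7321 ≠ 1.5529 ✗
  …
  (3.5, 3.5, 15°): r_1=1.5529, r_2=3.6235, r_3=2.5882 — all match ✓
Unique over the lattice → pose = (3.5, 3.5, 15°).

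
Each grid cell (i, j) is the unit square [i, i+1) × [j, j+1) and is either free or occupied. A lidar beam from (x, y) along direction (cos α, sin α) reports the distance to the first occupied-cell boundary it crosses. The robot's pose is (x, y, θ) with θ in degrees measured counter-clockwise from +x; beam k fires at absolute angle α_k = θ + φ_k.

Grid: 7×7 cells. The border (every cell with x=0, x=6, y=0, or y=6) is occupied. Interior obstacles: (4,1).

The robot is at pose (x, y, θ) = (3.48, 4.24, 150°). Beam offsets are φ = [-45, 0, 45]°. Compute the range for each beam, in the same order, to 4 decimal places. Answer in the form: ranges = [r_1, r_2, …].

ranges = [1.8221, 2.8637, 2.5675]

beam 1: φ=-45°, α=105°
  d=(-0.2588,0.9659)  start (3,4)  tX=1.8546 tY=0.7868  stride 1/|dx|=3.8637 1/|dy|=1.0353
    cross y-line → (3,5), t=0.7868
    cross y-line → (3,6), t=1.8221 (wall)
  → r_1 = 1.8221
beam 2: φ=0°, α=150°
  d=(-0.8660,0.5000)  start (3,4)  tX=0.5543 tY=1.5200  stride 1/|dx|=1.1547 1/|dy|=2.0000
    cross x-line → (2,4), t=0.5543
    cross y-line → (2,5), t=1.5200
    cross x-line → (1,5), t=1.7090
    cross x-line → (0,5), t=2.8637 (wall)
  → r_2 = 2.8637
beam 3: φ=45°, α=195°
  d=(-0.9659,-0.2588)  start (3,4)  tX=0.4969 tY=0.9273  stride 1/|dx|=1.0353 1/|dy|=3.8637
    cross x-line → (2,4), t=0.4969
    cross y-line → (2,3), t=0.9273
    cross x-line → (1,3), t=1.5322
    cross x-line → (0,3), t=2.5675 (wall)
  → r_3 = 2.5675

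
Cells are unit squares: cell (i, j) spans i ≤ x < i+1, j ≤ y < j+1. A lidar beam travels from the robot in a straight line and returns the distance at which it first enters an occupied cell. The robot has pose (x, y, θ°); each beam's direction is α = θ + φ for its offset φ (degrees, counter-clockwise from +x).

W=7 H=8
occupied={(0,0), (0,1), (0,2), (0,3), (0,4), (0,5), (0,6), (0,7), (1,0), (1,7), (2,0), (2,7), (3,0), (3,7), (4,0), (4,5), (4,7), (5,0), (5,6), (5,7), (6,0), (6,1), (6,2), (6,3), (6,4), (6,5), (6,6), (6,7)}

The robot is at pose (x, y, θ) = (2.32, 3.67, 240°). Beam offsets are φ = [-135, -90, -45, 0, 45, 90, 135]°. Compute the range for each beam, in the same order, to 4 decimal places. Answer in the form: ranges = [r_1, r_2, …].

ranges = [3.4475, 1.5242, 1.3666, 2.6400, 2.7642, 4.2493, 3.8098]

beam 1: φ=-135°, α=105°
  cosα=-0.2588 sinα=0.9659 | (2,3) | tMaxX 1.2364 tMaxY 0.3416 | tΔX 3.8637 tΔY 1.0353
    t=0.3416 [y] (2,4)
    t=1.2364 [x] (1,4)
    t=1.3769 [y] (1,5)
    t=2.4122 [y] (1,6)
    t=3.4475 [y] (1,7) — stop
  → r_1 = 3.4475
beam 2: φ=-90°, α=150°
  cosα=-0.8660 sinα=0.5000 | (2,3) | tMaxX 0.3695 tMaxY 0.6600 | tΔX 1.1547 tΔY 2.0000
    t=0.3695 [x] (1,3)
    t=0.6600 [y] (1,4)
    t=1.5242 [x] (0,4) — stop
  → r_2 = 1.5242
beam 3: φ=-45°, α=195°
  cosα=-0.9659 sinα=-0.2588 | (2,3) | tMaxX 0.3313 tMaxY 2.5887 | tΔX 1.0353 tΔY 3.8637
    t=0.3313 [x] (1,3)
    t=1.3666 [x] (0,3) — stop
  → r_3 = 1.3666
beam 4: φ=0°, α=240°
  cosα=-0.5000 sinα=-0.8660 | (2,3) | tMaxX 0.6400 tMaxY 0.7736 | tΔX 2.0000 tΔY 1.1547
    t=0.6400 [x] (1,3)
    t=0.7736 [y] (1,2)
    t=1.9283 [y] (1,1)
    t=2.6400 [x] (0,1) — stop
  → r_4 = 2.6400
beam 5: φ=45°, α=285°
  cosα=0.2588 sinα=-0.9659 | (2,3) | tMaxX 2.6273 tMaxY 0.6936 | tΔX 3.8637 tΔY 1.0353
    t=0.6936 [y] (2,2)
    t=1.7289 [y] (2,1)
    t=2.6273 [x] (3,1)
    t=2.7642 [y] (3,0) — stop
  → r_5 = 2.7642
beam 6: φ=90°, α=330°
  cosα=0.8660 sinα=-0.5000 | (2,3) | tMaxX 0.7852 tMaxY 1.3400 | tΔX 1.1547 tΔY 2.0000
    t=0.7852 [x] (3,3)
    t=1.3400 [y] (3,2)
    t=1.9399 [x] (4,2)
    t=3.0946 [x] (5,2)
    t=3.3400 [y] (5,1)
    t=4.2493 [x] (6,1) — stop
  → r_6 = 4.2493
beam 7: φ=135°, α=15°
  cosα=0.9659 sinα=0.2588 | (2,3) | tMaxX 0.7040 tMaxY 1.2750 | tΔX 1.0353 tΔY 3.8637
    t=0.7040 [x] (3,3)
    t=1.2750 [y] (3,4)
    t=1.7393 [x] (4,4)
    t=2.7745 [x] (5,4)
    t=3.8098 [x] (6,4) — stop
  → r_7 = 3.8098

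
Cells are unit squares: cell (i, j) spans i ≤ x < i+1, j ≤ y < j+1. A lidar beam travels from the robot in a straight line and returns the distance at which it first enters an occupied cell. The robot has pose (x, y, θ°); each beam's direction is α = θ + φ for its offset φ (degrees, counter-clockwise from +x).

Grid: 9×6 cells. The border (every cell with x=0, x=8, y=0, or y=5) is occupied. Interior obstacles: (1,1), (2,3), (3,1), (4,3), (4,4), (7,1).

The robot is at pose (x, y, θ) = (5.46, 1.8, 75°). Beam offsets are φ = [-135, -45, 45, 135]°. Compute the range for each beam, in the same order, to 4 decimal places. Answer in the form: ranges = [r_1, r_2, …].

ranges = [0.9238, 2.9329, 1.3856, 1.6000]

beam 1: φ=-135°, α=300°
  dir = (cos 300°, sin 300°) = (0.5000, -0.8660); from cell (5,1)
  next x-line at t=1.0800, next y-line at t=0.9238; Δt_x=2.0000, Δt_y=1.1547
    y: enter (5,0) at t=0.9238 ← occupied
  → r_1 = 0.9238
beam 2: φ=-45°, α=30°
  dir = (cos 30°, sin 30°) = (0.8660, 0.5000); from cell (5,1)
  next x-line at t=0.6235, next y-line at t=0.4000; Δt_x=1.1547, Δt_y=2.0000
    y: enter (5,2) at t=0.4000
    x: enter (6,2) at t=0.6235
    x: enter (7,2) at t=1.7782
    y: enter (7,3) at t=2.4000
    x: enter (8,3) at t=2.9329 ← occupied
  → r_2 = 2.9329
beam 3: φ=45°, α=120°
  dir = (cos 120°, sin 120°) = (-0.5000, 0.8660); from cell (5,1)
  next x-line at t=0.9200, next y-line at t=0.2309; Δt_x=2.0000, Δt_y=1.1547
    y: enter (5,2) at t=0.2309
    x: enter (4,2) at t=0.9200
    y: enter (4,3) at t=1.3856 ← occupied
  → r_3 = 1.3856
beam 4: φ=135°, α=210°
  dir = (cos 210°, sin 210°) = (-0.8660, -0.5000); from cell (5,1)
  next x-line at t=0.5312, next y-line at t=1.6000; Δt_x=1.1547, Δt_y=2.0000
    x: enter (4,1) at t=0.5312
    y: enter (4,0) at t=1.6000 ← occupied
  → r_4 = 1.6000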